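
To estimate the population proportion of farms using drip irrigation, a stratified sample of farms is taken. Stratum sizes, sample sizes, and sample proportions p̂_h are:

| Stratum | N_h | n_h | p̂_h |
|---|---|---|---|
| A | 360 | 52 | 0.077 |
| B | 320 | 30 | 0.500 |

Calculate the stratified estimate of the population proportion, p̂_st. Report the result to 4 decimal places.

N = 680; stratum weights W_h = N_h/N.
p̂_st = Σ W_h p̂_h = (360·0.077 + 320·0.500)/680 = 0.27606

p̂_st ≈ 0.2761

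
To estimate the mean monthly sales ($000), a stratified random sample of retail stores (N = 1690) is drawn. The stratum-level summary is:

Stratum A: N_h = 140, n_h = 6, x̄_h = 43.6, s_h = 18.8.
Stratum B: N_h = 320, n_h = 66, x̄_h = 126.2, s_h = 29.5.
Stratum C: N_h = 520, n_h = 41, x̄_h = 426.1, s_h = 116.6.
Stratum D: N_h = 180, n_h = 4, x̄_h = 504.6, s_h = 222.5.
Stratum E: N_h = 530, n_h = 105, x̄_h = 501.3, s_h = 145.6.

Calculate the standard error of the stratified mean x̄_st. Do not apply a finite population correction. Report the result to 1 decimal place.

V̂(x̄_st) = Σ W_h² s_h²/n_h, with W_h = N_h/N and N = 1690:
  stratum A: (140/1690)²·18.8²/6 = 0.404247
  stratum B: (320/1690)²·29.5²/66 = 0.472745
  stratum C: (520/1690)²·116.6²/41 = 31.394
  stratum D: (180/1690)²·222.5²/4 = 140.401
  stratum E: (530/1690)²·145.6²/105 = 19.8569
V̂(x̄_st) = 192.529
SE(x̄_st) = √192.529 = 13.8755

SE(x̄_st) ≈ 13.9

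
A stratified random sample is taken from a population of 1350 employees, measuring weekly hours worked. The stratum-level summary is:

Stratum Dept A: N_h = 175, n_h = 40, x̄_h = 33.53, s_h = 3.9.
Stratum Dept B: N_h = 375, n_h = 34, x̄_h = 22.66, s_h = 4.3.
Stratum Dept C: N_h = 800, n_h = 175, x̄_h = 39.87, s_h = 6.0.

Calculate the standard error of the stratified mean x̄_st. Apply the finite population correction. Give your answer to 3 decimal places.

SE(x̄_st) ≈ 0.315

V̂(x̄_st) = Σ W_h² (1 − n_h/N_h) s_h²/n_h, with W_h = N_h/N and N = 1350:
  stratum Dept A: (175/1350)²·(1 − 40/175)·3.9²/40 = 0.00492917
  stratum Dept B: (375/1350)²·(1 − 34/375)·4.3²/34 = 0.0381572
  stratum Dept C: (800/1350)²·(1 − 175/800)·6.0²/175 = 0.0564374
V̂(x̄_st) = 0.0995237
SE(x̄_st) = √0.0995237 = 0.315474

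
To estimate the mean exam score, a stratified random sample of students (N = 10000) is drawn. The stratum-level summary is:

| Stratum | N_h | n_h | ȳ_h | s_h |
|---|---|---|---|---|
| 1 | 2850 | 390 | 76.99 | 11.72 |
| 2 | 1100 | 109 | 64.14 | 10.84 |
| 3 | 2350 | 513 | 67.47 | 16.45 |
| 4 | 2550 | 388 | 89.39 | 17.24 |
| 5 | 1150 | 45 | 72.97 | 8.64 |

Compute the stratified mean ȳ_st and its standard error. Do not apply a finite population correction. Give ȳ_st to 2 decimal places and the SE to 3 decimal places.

ȳ_st ≈ 76.04, SE ≈ 0.378

ȳ_st = Σ W_h ȳ_h = (2850·76.99 + 1100·64.14 + 2350·67.47 + 2550·89.39 + 1150·72.97)/10000 = 76.03900
V̂(ȳ_st) = Σ W_h² s_h²/n_h, with W_h = N_h/N and N = 10000:
  stratum 1: (2850/10000)²·11.72²/390 = 0.0286075
  stratum 2: (1100/10000)²·10.84²/109 = 0.0130442
  stratum 3: (2350/10000)²·16.45²/513 = 0.0291306
  stratum 4: (2550/10000)²·17.24²/388 = 0.0498108
  stratum 5: (1150/10000)²·8.64²/45 = 0.0219387
V̂(ȳ_st) = 0.142532
SE(ȳ_st) = √0.142532 = 0.377534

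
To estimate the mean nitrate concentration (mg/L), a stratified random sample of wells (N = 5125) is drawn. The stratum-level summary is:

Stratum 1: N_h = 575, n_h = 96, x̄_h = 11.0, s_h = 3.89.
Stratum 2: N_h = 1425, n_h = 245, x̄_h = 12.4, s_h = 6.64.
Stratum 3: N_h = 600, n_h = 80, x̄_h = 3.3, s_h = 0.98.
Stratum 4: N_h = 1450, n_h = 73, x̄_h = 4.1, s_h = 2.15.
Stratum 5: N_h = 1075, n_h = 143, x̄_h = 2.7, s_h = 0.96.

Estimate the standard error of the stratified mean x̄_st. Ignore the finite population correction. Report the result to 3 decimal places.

SE(x̄_st) ≈ 0.146

V̂(x̄_st) = Σ W_h² s_h²/n_h, with W_h = N_h/N and N = 5125:
  stratum 1: (575/5125)²·3.89²/96 = 0.00198416
  stratum 2: (1425/5125)²·6.64²/245 = 0.0139127
  stratum 3: (600/5125)²·0.98²/80 = 0.000164542
  stratum 4: (1450/5125)²·2.15²/73 = 0.00506877
  stratum 5: (1075/5125)²·0.96²/143 = 0.000283554
V̂(x̄_st) = 0.0214137
SE(x̄_st) = √0.0214137 = 0.146334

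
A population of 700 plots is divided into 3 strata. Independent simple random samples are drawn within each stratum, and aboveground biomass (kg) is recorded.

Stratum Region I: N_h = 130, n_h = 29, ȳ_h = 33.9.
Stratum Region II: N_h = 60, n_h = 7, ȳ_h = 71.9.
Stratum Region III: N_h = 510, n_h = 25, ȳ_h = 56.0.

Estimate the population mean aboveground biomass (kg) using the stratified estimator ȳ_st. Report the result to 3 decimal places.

ȳ_st ≈ 53.259

N = Σ N_h = 700. Stratum weights W_h = N_h/N.
ȳ_st = (130·33.9 + 60·71.9 + 510·56.0) / 700 = 53.25857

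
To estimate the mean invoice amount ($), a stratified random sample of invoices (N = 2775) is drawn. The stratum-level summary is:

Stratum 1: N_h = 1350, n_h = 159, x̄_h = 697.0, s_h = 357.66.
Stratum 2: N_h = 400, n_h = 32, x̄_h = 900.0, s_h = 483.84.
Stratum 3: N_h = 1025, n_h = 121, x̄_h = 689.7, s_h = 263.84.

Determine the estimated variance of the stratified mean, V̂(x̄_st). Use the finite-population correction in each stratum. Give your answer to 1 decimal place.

V̂(x̄_st) = Σ W_h² (1 − n_h/N_h) s_h²/n_h, with W_h = N_h/N and N = 2775:
  stratum 1: (1350/2775)²·(1 − 159/1350)·357.66²/159 = 167.982
  stratum 2: (400/2775)²·(1 − 32/400)·483.84²/32 = 139.841
  stratum 3: (1025/2775)²·(1 − 121/1025)·263.84²/121 = 69.2249
V̂(x̄_st) = 377.048

V̂(x̄_st) ≈ 377.0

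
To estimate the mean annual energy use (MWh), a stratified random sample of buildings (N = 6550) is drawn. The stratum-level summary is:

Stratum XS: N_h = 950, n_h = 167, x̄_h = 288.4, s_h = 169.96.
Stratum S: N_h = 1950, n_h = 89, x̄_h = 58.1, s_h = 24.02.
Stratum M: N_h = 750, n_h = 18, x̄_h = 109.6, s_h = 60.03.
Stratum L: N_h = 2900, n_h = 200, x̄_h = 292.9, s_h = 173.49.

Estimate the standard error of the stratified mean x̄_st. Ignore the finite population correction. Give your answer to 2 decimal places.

V̂(x̄_st) = Σ W_h² s_h²/n_h, with W_h = N_h/N and N = 6550:
  stratum XS: (950/6550)²·169.96²/167 = 3.63866
  stratum S: (1950/6550)²·24.02²/89 = 0.57457
  stratum M: (750/6550)²·60.03²/18 = 2.62485
  stratum L: (2900/6550)²·173.49²/200 = 29.5007
V̂(x̄_st) = 36.3388
SE(x̄_st) = √36.3388 = 6.02817

SE(x̄_st) ≈ 6.03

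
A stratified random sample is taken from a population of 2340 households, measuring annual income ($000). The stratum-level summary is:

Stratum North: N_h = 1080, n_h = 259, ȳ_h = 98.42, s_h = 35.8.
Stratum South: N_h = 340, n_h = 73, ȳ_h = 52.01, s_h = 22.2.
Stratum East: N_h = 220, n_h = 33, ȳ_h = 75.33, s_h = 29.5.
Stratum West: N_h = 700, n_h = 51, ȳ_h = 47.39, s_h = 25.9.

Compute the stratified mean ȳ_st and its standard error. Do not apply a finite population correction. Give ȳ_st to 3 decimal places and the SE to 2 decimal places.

ȳ_st = Σ W_h ȳ_h = (1080·98.42 + 340·52.01 + 220·75.33 + 700·47.39)/2340 = 74.24043
V̂(ȳ_st) = Σ W_h² s_h²/n_h, with W_h = N_h/N and N = 2340:
  stratum North: (1080/2340)²·35.8²/259 = 1.0541
  stratum South: (340/2340)²·22.2²/73 = 0.142531
  stratum East: (220/2340)²·29.5²/33 = 0.233101
  stratum West: (700/2340)²·25.9²/51 = 1.17705
V̂(ȳ_st) = 2.60678
SE(ȳ_st) = √2.60678 = 1.61455

ȳ_st ≈ 74.240, SE ≈ 1.61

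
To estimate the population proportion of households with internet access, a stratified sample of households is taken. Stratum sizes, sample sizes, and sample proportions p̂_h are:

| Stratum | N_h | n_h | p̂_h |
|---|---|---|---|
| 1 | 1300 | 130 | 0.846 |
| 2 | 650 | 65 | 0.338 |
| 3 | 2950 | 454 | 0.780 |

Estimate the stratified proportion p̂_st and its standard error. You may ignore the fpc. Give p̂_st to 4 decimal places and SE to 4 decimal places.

N = 4900; stratum weights W_h = N_h/N.
p̂_st = Σ W_h p̂_h = (1300·0.846 + 650·0.338 + 2950·0.780)/4900 = 0.73888
V̂(p̂_st) = Σ W_h² p̂_h(1−p̂_h)/(n_h−1):
  stratum 1: (1300/4900)²·0.846·0.154/129 = 7.10879e-05
  stratum 2: (650/4900)²·0.338·0.662/64 = 6.15218e-05
  stratum 3: (2950/4900)²·0.780·0.220/453 = 0.0001373
V̂(p̂_st) = 0.00026991; SE = √V̂ = 0.0164289

p̂_st ≈ 0.7389, SE ≈ 0.0164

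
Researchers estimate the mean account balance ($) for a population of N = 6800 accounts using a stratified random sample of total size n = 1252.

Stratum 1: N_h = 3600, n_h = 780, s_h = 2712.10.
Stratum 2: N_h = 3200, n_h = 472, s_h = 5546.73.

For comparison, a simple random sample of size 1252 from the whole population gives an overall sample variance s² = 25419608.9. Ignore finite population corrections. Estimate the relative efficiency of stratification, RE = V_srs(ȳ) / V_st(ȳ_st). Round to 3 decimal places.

V̂(ȳ_st) = Σ W_h² s_h²/n_h, with W_h = N_h/N and N = 6800:
  stratum 1: (3600/6800)²·2712.10²/780 = 2643.04
  stratum 2: (3200/6800)²·5546.73²/472 = 14434.9
V_st = 17078
V_srs = s²/n = 25419608.9/1252 = 20303.2
Relative efficiency = V_srs / V_st = 20303.2/17078 = 1.1889

RE ≈ 1.189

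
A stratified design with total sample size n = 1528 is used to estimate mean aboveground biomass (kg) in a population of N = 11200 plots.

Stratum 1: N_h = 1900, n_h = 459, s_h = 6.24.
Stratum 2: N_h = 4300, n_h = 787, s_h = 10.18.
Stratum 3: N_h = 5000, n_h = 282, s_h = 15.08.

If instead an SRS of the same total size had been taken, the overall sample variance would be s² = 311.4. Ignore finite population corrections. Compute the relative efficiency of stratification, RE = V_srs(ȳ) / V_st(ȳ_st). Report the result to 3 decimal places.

V̂(ȳ_st) = Σ W_h² s_h²/n_h, with W_h = N_h/N and N = 11200:
  stratum 1: (1900/11200)²·6.24²/459 = 0.00244134
  stratum 2: (4300/11200)²·10.18²/787 = 0.0194098
  stratum 3: (5000/11200)²·15.08²/282 = 0.160715
V_st = 0.182567
V_srs = s²/n = 311.4/1528 = 0.203796
Relative efficiency = V_srs / V_st = 0.203796/0.182567 = 1.1163

RE ≈ 1.116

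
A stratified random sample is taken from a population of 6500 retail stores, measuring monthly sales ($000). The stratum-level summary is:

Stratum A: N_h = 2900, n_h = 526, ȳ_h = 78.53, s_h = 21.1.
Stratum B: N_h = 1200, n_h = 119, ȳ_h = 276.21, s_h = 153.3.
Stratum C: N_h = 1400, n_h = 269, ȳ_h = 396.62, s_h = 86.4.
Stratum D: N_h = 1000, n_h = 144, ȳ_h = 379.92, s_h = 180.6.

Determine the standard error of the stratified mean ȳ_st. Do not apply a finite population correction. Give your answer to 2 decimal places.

V̂(ȳ_st) = Σ W_h² s_h²/n_h, with W_h = N_h/N and N = 6500:
  stratum A: (2900/6500)²·21.1²/526 = 0.16848
  stratum B: (1200/6500)²·153.3²/119 = 6.7309
  stratum C: (1400/6500)²·86.4²/269 = 1.28737
  stratum D: (1000/6500)²·180.6²/144 = 5.36101
V̂(ȳ_st) = 13.5478
SE(ȳ_st) = √13.5478 = 3.68073

SE(ȳ_st) ≈ 3.68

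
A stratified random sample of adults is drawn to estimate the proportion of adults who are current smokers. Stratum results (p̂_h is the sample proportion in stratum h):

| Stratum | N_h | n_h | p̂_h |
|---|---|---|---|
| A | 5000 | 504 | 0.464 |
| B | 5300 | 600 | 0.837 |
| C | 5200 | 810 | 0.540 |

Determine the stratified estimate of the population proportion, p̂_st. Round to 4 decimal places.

N = 15500; stratum weights W_h = N_h/N.
p̂_st = Σ W_h p̂_h = (5000·0.464 + 5300·0.837 + 5200·0.540)/15500 = 0.61704

p̂_st ≈ 0.6170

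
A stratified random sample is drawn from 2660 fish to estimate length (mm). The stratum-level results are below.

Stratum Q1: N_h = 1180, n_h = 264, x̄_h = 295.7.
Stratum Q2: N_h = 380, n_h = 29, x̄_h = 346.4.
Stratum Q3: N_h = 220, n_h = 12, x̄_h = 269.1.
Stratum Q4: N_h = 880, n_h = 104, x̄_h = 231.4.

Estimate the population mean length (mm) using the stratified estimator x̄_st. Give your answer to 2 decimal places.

x̄_st ≈ 279.47

N = Σ N_h = 2660. Stratum weights W_h = N_h/N.
x̄_st = (1180·295.7 + 380·346.4 + 220·269.1 + 880·231.4) / 2660 = 279.4707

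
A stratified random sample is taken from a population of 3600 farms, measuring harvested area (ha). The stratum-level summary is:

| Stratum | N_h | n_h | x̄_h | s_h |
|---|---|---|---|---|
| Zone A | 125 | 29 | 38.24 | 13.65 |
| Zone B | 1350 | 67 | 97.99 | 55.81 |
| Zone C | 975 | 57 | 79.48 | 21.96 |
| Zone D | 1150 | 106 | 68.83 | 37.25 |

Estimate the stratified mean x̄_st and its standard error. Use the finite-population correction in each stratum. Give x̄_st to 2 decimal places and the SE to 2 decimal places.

x̄_st ≈ 81.59, SE ≈ 2.83

x̄_st = Σ W_h x̄_h = (125·38.24 + 1350·97.99 + 975·79.48 + 1150·68.83)/3600 = 81.58722
V̂(x̄_st) = Σ W_h² (1 − n_h/N_h) s_h²/n_h, with W_h = N_h/N and N = 3600:
  stratum Zone A: (125/3600)²·(1 − 29/125)·13.65²/29 = 0.00594899
  stratum Zone B: (1350/3600)²·(1 − 67/1350)·55.81²/67 = 6.21305
  stratum Zone C: (975/3600)²·(1 − 57/975)·21.96²/57 = 0.584295
  stratum Zone D: (1150/3600)²·(1 − 106/1150)·37.25²/106 = 1.21266
V̂(x̄_st) = 8.01595
SE(x̄_st) = √8.01595 = 2.83125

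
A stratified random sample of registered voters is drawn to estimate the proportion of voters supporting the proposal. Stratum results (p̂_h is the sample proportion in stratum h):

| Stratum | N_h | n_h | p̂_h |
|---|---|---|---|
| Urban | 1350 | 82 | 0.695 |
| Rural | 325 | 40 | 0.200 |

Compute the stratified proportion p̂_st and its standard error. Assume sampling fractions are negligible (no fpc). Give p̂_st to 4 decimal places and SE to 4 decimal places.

p̂_st ≈ 0.5990, SE ≈ 0.0431

N = 1675; stratum weights W_h = N_h/N.
p̂_st = Σ W_h p̂_h = (1350·0.695 + 325·0.200)/1675 = 0.59896
V̂(p̂_st) = Σ W_h² p̂_h(1−p̂_h)/(n_h−1):
  stratum Urban: (1350/1675)²·0.695·0.305/81 = 0.00169996
  stratum Rural: (325/1675)²·0.200·0.800/39 = 0.000154452
V̂(p̂_st) = 0.00185441; SE = √V̂ = 0.0430628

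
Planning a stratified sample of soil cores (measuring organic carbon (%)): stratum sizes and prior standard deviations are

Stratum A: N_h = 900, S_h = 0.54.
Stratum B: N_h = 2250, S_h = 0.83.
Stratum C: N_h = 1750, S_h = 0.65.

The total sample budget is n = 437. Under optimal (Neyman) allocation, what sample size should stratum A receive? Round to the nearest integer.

61

Neyman allocation: n_h = n · N_h S_h / Σ N_i S_i, with n = 437.
  stratum A: N_h·S_h = 900·0.54 = 486.00
  stratum B: N_h·S_h = 2250·0.83 = 1867.50
  stratum C: N_h·S_h = 1750·0.65 = 1137.50
Σ N_h S_h = 3491.00
n for stratum A = 437·486.00/3491.00 = 60.837 → 61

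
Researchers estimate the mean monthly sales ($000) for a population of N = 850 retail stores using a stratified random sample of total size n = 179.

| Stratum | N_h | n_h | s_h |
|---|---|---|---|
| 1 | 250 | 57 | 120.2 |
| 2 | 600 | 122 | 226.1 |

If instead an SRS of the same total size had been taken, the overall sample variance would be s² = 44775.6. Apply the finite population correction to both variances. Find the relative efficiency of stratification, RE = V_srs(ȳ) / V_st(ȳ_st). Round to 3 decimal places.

V̂(ȳ_st) = Σ W_h² (1 − n_h/N_h) s_h²/n_h, with W_h = N_h/N and N = 850:
  stratum 1: (250/850)²·(1 − 57/250)·120.2²/57 = 16.9275
  stratum 2: (600/850)²·(1 − 122/600)·226.1²/122 = 166.335
V_st = 183.262
V_srs = (1 − 179/850)·44775.6/179 = 197.466
Relative efficiency = V_srs / V_st = 197.466/183.262 = 1.0775

RE ≈ 1.078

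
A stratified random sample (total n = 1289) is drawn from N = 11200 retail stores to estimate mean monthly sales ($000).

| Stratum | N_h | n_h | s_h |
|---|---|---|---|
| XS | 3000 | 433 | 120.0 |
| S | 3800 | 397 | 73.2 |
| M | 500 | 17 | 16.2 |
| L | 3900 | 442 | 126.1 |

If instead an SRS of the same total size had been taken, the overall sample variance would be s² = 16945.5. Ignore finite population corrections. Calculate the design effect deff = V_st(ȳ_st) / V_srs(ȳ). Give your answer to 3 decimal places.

V̂(ȳ_st) = Σ W_h² s_h²/n_h, with W_h = N_h/N and N = 11200:
  stratum XS: (3000/11200)²·120.0²/433 = 2.38606
  stratum S: (3800/11200)²·73.2²/397 = 1.55368
  stratum M: (500/11200)²·16.2²/17 = 0.030767
  stratum L: (3900/11200)²·126.1²/442 = 4.36215
V_st = 8.33266
V_srs = s²/n = 16945.5/1289 = 13.1462
deff = V_st / V_srs = 8.33266/13.1462 = 0.6338

deff ≈ 0.634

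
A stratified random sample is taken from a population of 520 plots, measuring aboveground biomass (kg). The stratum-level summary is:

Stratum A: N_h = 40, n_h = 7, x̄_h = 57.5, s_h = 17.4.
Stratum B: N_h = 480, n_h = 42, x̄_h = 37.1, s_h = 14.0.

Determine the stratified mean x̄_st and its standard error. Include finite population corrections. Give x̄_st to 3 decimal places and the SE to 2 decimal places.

x̄_st = Σ W_h x̄_h = (40·57.5 + 480·37.1)/520 = 38.66923
V̂(x̄_st) = Σ W_h² (1 − n_h/N_h) s_h²/n_h, with W_h = N_h/N and N = 520:
  stratum A: (40/520)²·(1 − 7/40)·17.4²/7 = 0.211139
  stratum B: (480/520)²·(1 − 42/480)·14.0²/42 = 3.6284
V̂(x̄_st) = 3.83954
SE(x̄_st) = √3.83954 = 1.95947

x̄_st ≈ 38.669, SE ≈ 1.96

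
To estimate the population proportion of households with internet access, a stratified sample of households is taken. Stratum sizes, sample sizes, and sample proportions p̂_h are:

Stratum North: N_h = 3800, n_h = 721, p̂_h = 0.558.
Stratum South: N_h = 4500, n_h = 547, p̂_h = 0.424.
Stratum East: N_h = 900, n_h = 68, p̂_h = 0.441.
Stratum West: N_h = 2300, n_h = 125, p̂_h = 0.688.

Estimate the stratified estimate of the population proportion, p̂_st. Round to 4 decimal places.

N = 11500; stratum weights W_h = N_h/N.
p̂_st = Σ W_h p̂_h = (3800·0.558 + 4500·0.424 + 900·0.441 + 2300·0.688)/11500 = 0.52241

p̂_st ≈ 0.5224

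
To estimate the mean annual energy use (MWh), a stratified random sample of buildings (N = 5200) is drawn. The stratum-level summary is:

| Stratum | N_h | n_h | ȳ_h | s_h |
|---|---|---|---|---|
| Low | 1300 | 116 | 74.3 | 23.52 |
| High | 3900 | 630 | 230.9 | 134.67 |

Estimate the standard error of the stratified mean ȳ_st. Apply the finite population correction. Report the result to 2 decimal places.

V̂(ȳ_st) = Σ W_h² (1 − n_h/N_h) s_h²/n_h, with W_h = N_h/N and N = 5200:
  stratum Low: (1300/5200)²·(1 − 116/1300)·23.52²/116 = 0.271459
  stratum High: (3900/5200)²·(1 − 630/3900)·134.67²/630 = 13.5771
V̂(ȳ_st) = 13.8486
SE(ȳ_st) = √13.8486 = 3.72136

SE(ȳ_st) ≈ 3.72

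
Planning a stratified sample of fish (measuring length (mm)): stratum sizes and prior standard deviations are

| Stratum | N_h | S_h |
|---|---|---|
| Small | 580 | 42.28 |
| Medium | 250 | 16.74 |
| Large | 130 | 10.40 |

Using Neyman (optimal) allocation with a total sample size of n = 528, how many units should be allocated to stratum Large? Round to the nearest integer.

Neyman allocation: n_h = n · N_h S_h / Σ N_i S_i, with n = 528.
  stratum Small: N_h·S_h = 580·42.28 = 24522.40
  stratum Medium: N_h·S_h = 250·16.74 = 4185.00
  stratum Large: N_h·S_h = 130·10.40 = 1352.00
Σ N_h S_h = 30059.40
n for stratum Large = 528·1352.00/30059.40 = 23.748 → 24

24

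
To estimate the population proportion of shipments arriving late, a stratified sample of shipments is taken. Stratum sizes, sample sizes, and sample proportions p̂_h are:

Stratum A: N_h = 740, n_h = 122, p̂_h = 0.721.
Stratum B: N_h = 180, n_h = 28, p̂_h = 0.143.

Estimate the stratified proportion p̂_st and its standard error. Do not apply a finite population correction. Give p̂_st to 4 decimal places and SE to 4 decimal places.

p̂_st ≈ 0.6079, SE ≈ 0.0353

N = 920; stratum weights W_h = N_h/N.
p̂_st = Σ W_h p̂_h = (740·0.721 + 180·0.143)/920 = 0.60791
V̂(p̂_st) = Σ W_h² p̂_h(1−p̂_h)/(n_h−1):
  stratum A: (740/920)²·0.721·0.279/121 = 0.00107558
  stratum B: (180/920)²·0.143·0.857/27 = 0.000173749
V̂(p̂_st) = 0.00124933; SE = √V̂ = 0.0353458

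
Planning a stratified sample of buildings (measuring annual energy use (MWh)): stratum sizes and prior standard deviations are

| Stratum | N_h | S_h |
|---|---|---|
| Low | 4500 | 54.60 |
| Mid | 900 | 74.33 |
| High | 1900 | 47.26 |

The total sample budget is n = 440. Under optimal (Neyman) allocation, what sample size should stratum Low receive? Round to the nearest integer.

269

Neyman allocation: n_h = n · N_h S_h / Σ N_i S_i, with n = 440.
  stratum Low: N_h·S_h = 4500·54.60 = 245700.00
  stratum Mid: N_h·S_h = 900·74.33 = 66897.00
  stratum High: N_h·S_h = 1900·47.26 = 89794.00
Σ N_h S_h = 402391.00
n for stratum Low = 440·245700.00/402391.00 = 268.664 → 269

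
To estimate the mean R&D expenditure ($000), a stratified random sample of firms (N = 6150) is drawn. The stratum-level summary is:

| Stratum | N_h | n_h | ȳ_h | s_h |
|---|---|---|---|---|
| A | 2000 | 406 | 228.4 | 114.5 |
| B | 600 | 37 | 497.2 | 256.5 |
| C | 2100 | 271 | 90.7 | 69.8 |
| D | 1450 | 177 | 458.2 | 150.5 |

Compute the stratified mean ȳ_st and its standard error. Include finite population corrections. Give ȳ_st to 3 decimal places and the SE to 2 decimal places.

ȳ_st = Σ W_h ȳ_h = (2000·228.4 + 600·497.2 + 2100·90.7 + 1450·458.2)/6150 = 261.78537
V̂(ȳ_st) = Σ W_h² (1 − n_h/N_h) s_h²/n_h, with W_h = N_h/N and N = 6150:
  stratum A: (2000/6150)²·(1 − 406/2000)·114.5²/406 = 2.72178
  stratum B: (600/6150)²·(1 − 37/600)·256.5²/37 = 15.8812
  stratum C: (2100/6150)²·(1 − 271/2100)·69.8²/271 = 1.82568
  stratum D: (1450/6150)²·(1 − 177/1450)·150.5²/177 = 6.24519
V̂(ȳ_st) = 26.6738
SE(ȳ_st) = √26.6738 = 5.16467

ȳ_st ≈ 261.785, SE ≈ 5.16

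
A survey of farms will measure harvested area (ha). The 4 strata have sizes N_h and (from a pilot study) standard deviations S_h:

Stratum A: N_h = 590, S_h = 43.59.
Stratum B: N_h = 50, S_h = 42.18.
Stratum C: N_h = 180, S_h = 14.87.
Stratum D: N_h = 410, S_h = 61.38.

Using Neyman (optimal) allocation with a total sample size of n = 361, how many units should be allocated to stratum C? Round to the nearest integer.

Neyman allocation: n_h = n · N_h S_h / Σ N_i S_i, with n = 361.
  stratum A: N_h·S_h = 590·43.59 = 25718.10
  stratum B: N_h·S_h = 50·42.18 = 2109.00
  stratum C: N_h·S_h = 180·14.87 = 2676.60
  stratum D: N_h·S_h = 410·61.38 = 25165.80
Σ N_h S_h = 55669.50
n for stratum C = 361·2676.60/55669.50 = 17.357 → 17

17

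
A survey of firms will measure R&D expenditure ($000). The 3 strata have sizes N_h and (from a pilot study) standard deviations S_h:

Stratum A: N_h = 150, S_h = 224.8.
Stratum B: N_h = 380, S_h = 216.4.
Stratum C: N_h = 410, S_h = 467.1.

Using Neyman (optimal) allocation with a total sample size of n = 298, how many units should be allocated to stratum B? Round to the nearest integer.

Neyman allocation: n_h = n · N_h S_h / Σ N_i S_i, with n = 298.
  stratum A: N_h·S_h = 150·224.8 = 33720.00
  stratum B: N_h·S_h = 380·216.4 = 82232.00
  stratum C: N_h·S_h = 410·467.1 = 191511.00
Σ N_h S_h = 307463.00
n for stratum B = 298·82232.00/307463.00 = 79.701 → 80

80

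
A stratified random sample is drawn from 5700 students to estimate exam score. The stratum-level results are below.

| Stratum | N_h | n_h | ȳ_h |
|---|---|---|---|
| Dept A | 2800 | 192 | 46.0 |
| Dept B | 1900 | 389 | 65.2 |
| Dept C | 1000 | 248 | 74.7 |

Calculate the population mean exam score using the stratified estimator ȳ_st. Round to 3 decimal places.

ȳ_st ≈ 57.435

N = Σ N_h = 5700. Stratum weights W_h = N_h/N.
ȳ_st = (2800·46.0 + 1900·65.2 + 1000·74.7) / 5700 = 57.43509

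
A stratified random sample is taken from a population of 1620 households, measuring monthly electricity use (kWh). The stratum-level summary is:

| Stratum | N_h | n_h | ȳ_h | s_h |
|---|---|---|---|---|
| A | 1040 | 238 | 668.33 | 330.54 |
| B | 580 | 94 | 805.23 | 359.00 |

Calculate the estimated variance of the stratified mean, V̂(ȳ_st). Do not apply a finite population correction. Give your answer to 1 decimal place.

V̂(ȳ_st) ≈ 364.9

V̂(ȳ_st) = Σ W_h² s_h²/n_h, with W_h = N_h/N and N = 1620:
  stratum A: (1040/1620)²·330.54²/238 = 189.194
  stratum B: (580/1620)²·359.00²/94 = 175.747
V̂(ȳ_st) = 364.941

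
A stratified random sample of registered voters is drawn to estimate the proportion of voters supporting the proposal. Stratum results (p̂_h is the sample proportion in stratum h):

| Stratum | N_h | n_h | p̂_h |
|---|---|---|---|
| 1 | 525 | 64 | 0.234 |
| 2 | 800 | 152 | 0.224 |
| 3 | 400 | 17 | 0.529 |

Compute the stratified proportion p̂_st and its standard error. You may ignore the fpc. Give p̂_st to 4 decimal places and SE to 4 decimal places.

p̂_st ≈ 0.2978, SE ≈ 0.0367

N = 1725; stratum weights W_h = N_h/N.
p̂_st = Σ W_h p̂_h = (525·0.234 + 800·0.224 + 400·0.529)/1725 = 0.29777
V̂(p̂_st) = Σ W_h² p̂_h(1−p̂_h)/(n_h−1):
  stratum 1: (525/1725)²·0.234·0.766/63 = 0.000263539
  stratum 2: (800/1725)²·0.224·0.776/151 = 0.000247591
  stratum 3: (400/1725)²·0.529·0.471/16 = 0.000837333
V̂(p̂_st) = 0.00134846; SE = √V̂ = 0.0367214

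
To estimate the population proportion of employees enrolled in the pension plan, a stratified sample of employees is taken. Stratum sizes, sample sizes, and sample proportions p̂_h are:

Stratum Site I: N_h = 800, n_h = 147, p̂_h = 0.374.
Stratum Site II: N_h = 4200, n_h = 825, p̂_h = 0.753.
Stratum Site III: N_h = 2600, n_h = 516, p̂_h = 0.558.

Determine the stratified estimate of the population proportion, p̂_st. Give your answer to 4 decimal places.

N = 7600; stratum weights W_h = N_h/N.
p̂_st = Σ W_h p̂_h = (800·0.374 + 4200·0.753 + 2600·0.558)/7600 = 0.64639

p̂_st ≈ 0.6464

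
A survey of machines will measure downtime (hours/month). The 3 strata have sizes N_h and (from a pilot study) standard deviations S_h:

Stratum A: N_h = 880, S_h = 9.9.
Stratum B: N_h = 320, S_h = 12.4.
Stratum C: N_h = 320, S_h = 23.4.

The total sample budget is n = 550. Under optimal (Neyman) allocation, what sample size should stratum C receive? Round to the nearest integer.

Neyman allocation: n_h = n · N_h S_h / Σ N_i S_i, with n = 550.
  stratum A: N_h·S_h = 880·9.9 = 8712.00
  stratum B: N_h·S_h = 320·12.4 = 3968.00
  stratum C: N_h·S_h = 320·23.4 = 7488.00
Σ N_h S_h = 20168.00
n for stratum C = 550·7488.00/20168.00 = 204.205 → 204

204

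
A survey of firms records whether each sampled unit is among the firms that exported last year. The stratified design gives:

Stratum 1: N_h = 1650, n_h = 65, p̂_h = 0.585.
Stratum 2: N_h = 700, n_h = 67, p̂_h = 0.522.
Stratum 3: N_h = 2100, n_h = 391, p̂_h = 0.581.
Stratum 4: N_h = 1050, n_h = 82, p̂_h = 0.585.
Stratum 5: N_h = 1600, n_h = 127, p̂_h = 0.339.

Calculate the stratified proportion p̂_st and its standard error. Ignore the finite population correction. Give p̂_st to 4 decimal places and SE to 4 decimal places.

p̂_st ≈ 0.5222, SE ≈ 0.0213

N = 7100; stratum weights W_h = N_h/N.
p̂_st = Σ W_h p̂_h = (1650·0.585 + 700·0.522 + 2100·0.581 + 1050·0.585 + 1600·0.339)/7100 = 0.52217
V̂(p̂_st) = Σ W_h² p̂_h(1−p̂_h)/(n_h−1):
  stratum 1: (1650/7100)²·0.585·0.415/64 = 0.000204868
  stratum 2: (700/7100)²·0.522·0.478/66 = 3.6748e-05
  stratum 3: (2100/7100)²·0.581·0.419/390 = 5.46069e-05
  stratum 4: (1050/7100)²·0.585·0.415/81 = 6.55512e-05
  stratum 5: (1600/7100)²·0.339·0.661/126 = 9.03138e-05
V̂(p̂_st) = 0.000452088; SE = √V̂ = 0.0212624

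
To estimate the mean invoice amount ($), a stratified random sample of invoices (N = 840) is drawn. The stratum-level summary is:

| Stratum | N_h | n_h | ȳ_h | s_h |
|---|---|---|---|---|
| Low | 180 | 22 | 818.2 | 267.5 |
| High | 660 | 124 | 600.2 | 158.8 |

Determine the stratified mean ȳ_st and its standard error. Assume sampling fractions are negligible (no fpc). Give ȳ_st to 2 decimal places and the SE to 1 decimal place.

ȳ_st = Σ W_h ȳ_h = (180·818.2 + 660·600.2)/840 = 646.91429
V̂(ȳ_st) = Σ W_h² s_h²/n_h, with W_h = N_h/N and N = 840:
  stratum Low: (180/840)²·267.5²/22 = 149.352
  stratum High: (660/840)²·158.8²/124 = 125.548
V̂(ȳ_st) = 274.9
SE(ȳ_st) = √274.9 = 16.5801

ȳ_st ≈ 646.91, SE ≈ 16.6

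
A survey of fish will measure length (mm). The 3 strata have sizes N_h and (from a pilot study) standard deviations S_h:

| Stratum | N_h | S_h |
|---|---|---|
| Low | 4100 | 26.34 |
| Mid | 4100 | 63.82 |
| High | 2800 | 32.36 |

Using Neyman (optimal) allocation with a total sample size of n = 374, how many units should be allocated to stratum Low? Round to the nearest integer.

88

Neyman allocation: n_h = n · N_h S_h / Σ N_i S_i, with n = 374.
  stratum Low: N_h·S_h = 4100·26.34 = 107994.00
  stratum Mid: N_h·S_h = 4100·63.82 = 261662.00
  stratum High: N_h·S_h = 2800·32.36 = 90608.00
Σ N_h S_h = 460264.00
n for stratum Low = 374·107994.00/460264.00 = 87.753 → 88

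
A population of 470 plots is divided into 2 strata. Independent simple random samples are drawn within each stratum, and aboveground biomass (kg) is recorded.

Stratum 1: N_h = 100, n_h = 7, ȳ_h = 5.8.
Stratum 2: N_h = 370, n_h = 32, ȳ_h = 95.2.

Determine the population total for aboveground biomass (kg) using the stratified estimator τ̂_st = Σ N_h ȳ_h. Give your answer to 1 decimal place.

τ̂_st ≈ 35804.0

τ̂_st = Σ N_h ȳ_h = 100·5.8 + 370·95.2 = 35804.0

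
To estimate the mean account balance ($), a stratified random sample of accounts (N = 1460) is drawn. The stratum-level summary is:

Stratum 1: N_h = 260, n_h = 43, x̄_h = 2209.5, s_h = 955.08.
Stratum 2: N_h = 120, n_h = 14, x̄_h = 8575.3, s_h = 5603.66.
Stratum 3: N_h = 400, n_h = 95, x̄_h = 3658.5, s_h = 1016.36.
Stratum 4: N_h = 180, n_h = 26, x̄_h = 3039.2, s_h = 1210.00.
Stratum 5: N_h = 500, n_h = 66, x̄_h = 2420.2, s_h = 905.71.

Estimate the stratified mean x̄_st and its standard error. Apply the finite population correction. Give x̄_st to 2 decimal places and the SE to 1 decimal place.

x̄_st ≈ 3304.15, SE ≈ 128.7

x̄_st = Σ W_h x̄_h = (260·2209.5 + 120·8575.3 + 400·3658.5 + 180·3039.2 + 500·2420.2)/1460 = 3304.15205
V̂(x̄_st) = Σ W_h² (1 − n_h/N_h) s_h²/n_h, with W_h = N_h/N and N = 1460:
  stratum 1: (260/1460)²·(1 − 43/260)·955.08²/43 = 561.485
  stratum 2: (120/1460)²·(1 − 14/120)·5603.66²/14 = 13384.3
  stratum 3: (400/1460)²·(1 − 95/400)·1016.36²/95 = 622.337
  stratum 4: (180/1460)²·(1 − 26/180)·1210.00²/26 = 732.293
  stratum 5: (500/1460)²·(1 − 66/500)·905.71²/66 = 1265.29
V̂(x̄_st) = 16565.7
SE(x̄_st) = √16565.7 = 128.708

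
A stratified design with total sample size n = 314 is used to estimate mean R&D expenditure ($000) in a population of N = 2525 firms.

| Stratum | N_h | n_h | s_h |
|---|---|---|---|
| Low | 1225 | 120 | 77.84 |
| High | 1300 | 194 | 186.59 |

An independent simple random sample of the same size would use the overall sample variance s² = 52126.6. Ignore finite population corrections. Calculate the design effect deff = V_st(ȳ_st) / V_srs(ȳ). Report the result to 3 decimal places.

V̂(ȳ_st) = Σ W_h² s_h²/n_h, with W_h = N_h/N and N = 2525:
  stratum Low: (1225/2525)²·77.84²/120 = 11.8843
  stratum High: (1300/2525)²·186.59²/194 = 47.5706
V_st = 59.4549
V_srs = s²/n = 52126.6/314 = 166.008
deff = V_st / V_srs = 59.4549/166.008 = 0.3581

deff ≈ 0.358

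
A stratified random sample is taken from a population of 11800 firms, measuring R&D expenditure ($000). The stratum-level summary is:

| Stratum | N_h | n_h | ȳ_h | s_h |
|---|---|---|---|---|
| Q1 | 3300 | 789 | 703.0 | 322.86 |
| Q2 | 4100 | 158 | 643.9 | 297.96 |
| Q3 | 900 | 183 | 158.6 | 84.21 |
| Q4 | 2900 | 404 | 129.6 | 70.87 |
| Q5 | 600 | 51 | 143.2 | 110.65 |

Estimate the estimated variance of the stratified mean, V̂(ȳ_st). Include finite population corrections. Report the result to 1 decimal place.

V̂(ȳ_st) ≈ 74.5

V̂(ȳ_st) = Σ W_h² (1 − n_h/N_h) s_h²/n_h, with W_h = N_h/N and N = 11800:
  stratum Q1: (3300/11800)²·(1 − 789/3300)·322.86²/789 = 7.86227
  stratum Q2: (4100/11800)²·(1 − 158/4100)·297.96²/158 = 65.2222
  stratum Q3: (900/11800)²·(1 − 183/900)·84.21²/183 = 0.179587
  stratum Q4: (2900/11800)²·(1 − 404/2900)·70.87²/404 = 0.646282
  stratum Q5: (600/11800)²·(1 − 51/600)·110.65²/51 = 0.567927
V̂(ȳ_st) = 74.4782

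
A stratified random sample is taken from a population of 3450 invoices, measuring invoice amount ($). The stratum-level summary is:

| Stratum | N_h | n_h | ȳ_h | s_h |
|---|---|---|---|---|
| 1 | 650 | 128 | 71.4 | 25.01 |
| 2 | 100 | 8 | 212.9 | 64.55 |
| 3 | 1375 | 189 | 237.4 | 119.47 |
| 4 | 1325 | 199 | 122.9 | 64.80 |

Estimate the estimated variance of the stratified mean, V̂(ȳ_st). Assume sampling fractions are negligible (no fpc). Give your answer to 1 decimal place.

V̂(ȳ_st) = Σ W_h² s_h²/n_h, with W_h = N_h/N and N = 3450:
  stratum 1: (650/3450)²·25.01²/128 = 0.173463
  stratum 2: (100/3450)²·64.55²/8 = 0.437587
  stratum 3: (1375/3450)²·119.47²/189 = 11.9956
  stratum 4: (1325/3450)²·64.80²/199 = 3.11236
V̂(ȳ_st) = 15.719

V̂(ȳ_st) ≈ 15.7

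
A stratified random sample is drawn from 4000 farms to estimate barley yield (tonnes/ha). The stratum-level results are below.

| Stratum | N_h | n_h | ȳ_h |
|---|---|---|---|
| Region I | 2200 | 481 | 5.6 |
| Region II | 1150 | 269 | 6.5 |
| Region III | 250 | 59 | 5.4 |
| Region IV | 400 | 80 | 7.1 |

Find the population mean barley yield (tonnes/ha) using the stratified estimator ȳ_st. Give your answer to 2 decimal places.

ȳ_st ≈ 6.00

N = Σ N_h = 4000. Stratum weights W_h = N_h/N.
ȳ_st = (2200·5.6 + 1150·6.5 + 250·5.4 + 400·7.1) / 4000 = 5.9962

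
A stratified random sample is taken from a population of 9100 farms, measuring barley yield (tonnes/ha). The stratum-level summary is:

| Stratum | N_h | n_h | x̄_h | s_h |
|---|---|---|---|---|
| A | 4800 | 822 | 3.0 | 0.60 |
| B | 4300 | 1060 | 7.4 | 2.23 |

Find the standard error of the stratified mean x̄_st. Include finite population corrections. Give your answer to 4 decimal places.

SE(x̄_st) ≈ 0.0298

V̂(x̄_st) = Σ W_h² (1 − n_h/N_h) s_h²/n_h, with W_h = N_h/N and N = 9100:
  stratum A: (4800/9100)²·(1 − 822/4800)·0.60²/822 = 0.000100984
  stratum B: (4300/9100)²·(1 − 1060/4300)·2.23²/1060 = 0.000789286
V̂(x̄_st) = 0.000890271
SE(x̄_st) = √0.000890271 = 0.0298374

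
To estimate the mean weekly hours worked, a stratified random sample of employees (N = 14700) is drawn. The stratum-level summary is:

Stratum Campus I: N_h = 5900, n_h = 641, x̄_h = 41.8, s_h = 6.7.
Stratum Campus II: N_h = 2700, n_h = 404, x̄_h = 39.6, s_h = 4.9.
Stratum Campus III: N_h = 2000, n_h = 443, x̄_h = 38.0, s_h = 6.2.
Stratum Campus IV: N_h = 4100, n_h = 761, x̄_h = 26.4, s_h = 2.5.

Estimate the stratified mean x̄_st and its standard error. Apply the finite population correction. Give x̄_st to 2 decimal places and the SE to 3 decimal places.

x̄_st = Σ W_h x̄_h = (5900·41.8 + 2700·39.6 + 2000·38.0 + 4100·26.4)/14700 = 36.58367
V̂(x̄_st) = Σ W_h² (1 − n_h/N_h) s_h²/n_h, with W_h = N_h/N and N = 14700:
  stratum Campus I: (5900/14700)²·(1 − 641/5900)·6.7²/641 = 0.0100557
  stratum Campus II: (2700/14700)²·(1 − 404/2700)·4.9²/404 = 0.00170495
  stratum Campus III: (2000/14700)²·(1 − 443/2000)·6.2²/443 = 0.00125044
  stratum Campus IV: (4100/14700)²·(1 − 761/4100)·2.5²/761 = 0.000520309
V̂(x̄_st) = 0.0135314
SE(x̄_st) = √0.0135314 = 0.116325

x̄_st ≈ 36.58, SE ≈ 0.116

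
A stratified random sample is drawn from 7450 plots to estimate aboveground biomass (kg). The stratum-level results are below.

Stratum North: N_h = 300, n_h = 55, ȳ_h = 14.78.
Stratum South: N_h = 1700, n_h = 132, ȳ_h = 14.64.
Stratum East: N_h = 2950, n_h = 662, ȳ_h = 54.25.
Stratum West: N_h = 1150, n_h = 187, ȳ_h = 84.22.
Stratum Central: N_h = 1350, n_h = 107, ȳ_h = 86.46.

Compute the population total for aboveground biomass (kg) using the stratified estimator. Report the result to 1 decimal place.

τ̂_st = Σ N_h ȳ_h = 300·14.78 + 1700·14.64 + 2950·54.25 + 1150·84.22 + 1350·86.46 = 402933.5

τ̂_st ≈ 402933.5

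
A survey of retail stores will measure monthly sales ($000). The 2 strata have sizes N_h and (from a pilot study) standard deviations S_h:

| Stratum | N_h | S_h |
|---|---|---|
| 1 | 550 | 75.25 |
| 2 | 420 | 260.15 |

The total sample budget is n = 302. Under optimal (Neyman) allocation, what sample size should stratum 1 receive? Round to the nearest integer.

83

Neyman allocation: n_h = n · N_h S_h / Σ N_i S_i, with n = 302.
  stratum 1: N_h·S_h = 550·75.25 = 41387.50
  stratum 2: N_h·S_h = 420·260.15 = 109263.00
Σ N_h S_h = 150650.50
n for stratum 1 = 302·41387.50/150650.50 = 82.967 → 83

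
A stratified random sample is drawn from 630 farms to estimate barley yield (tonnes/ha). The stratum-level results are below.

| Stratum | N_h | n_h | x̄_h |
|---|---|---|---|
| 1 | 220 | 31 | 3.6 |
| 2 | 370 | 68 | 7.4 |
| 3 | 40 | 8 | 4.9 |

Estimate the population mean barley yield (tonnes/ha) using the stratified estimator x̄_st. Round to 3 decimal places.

x̄_st ≈ 5.914

N = Σ N_h = 630. Stratum weights W_h = N_h/N.
x̄_st = (220·3.6 + 370·7.4 + 40·4.9) / 630 = 5.91429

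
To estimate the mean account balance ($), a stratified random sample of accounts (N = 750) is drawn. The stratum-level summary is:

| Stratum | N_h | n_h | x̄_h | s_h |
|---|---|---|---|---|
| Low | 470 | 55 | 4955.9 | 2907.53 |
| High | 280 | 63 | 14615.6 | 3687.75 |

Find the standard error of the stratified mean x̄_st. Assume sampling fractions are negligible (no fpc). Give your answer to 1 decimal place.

V̂(x̄_st) = Σ W_h² s_h²/n_h, with W_h = N_h/N and N = 750:
  stratum Low: (470/750)²·2907.53²/55 = 60361.3
  stratum High: (280/750)²·3687.75²/63 = 30086.8
V̂(x̄_st) = 90448.1
SE(x̄_st) = √90448.1 = 300.746

SE(x̄_st) ≈ 300.7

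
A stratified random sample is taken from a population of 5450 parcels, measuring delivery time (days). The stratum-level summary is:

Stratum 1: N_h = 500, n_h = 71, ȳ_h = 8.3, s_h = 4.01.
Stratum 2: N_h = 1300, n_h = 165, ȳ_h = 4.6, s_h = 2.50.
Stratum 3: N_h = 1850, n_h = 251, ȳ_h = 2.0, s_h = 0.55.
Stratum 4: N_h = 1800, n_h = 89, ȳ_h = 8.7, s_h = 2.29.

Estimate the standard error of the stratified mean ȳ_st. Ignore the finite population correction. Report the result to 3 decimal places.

V̂(ȳ_st) = Σ W_h² s_h²/n_h, with W_h = N_h/N and N = 5450:
  stratum 1: (500/5450)²·4.01²/71 = 0.00190624
  stratum 2: (1300/5450)²·2.50²/165 = 0.00215521
  stratum 3: (1850/5450)²·0.55²/251 = 0.000138868
  stratum 4: (1800/5450)²·2.29²/89 = 0.00642737
V̂(ȳ_st) = 0.0106277
SE(ȳ_st) = √0.0106277 = 0.103091

SE(ȳ_st) ≈ 0.103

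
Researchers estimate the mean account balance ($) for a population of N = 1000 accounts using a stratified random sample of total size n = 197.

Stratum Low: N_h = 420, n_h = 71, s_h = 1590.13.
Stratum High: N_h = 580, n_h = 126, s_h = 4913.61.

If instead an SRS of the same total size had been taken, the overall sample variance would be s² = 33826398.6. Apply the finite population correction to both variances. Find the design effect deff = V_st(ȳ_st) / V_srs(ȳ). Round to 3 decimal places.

V̂(ȳ_st) = Σ W_h² (1 − n_h/N_h) s_h²/n_h, with W_h = N_h/N and N = 1000:
  stratum Low: (420/1000)²·(1 − 71/420)·1590.13²/71 = 5220.13
  stratum High: (580/1000)²·(1 − 126/580)·4913.61²/126 = 50456.2
V_st = 55676.3
V_srs = (1 − 197/1000)·33826398.6/197 = 137881
deff = V_st / V_srs = 55676.3/137881 = 0.4038

deff ≈ 0.404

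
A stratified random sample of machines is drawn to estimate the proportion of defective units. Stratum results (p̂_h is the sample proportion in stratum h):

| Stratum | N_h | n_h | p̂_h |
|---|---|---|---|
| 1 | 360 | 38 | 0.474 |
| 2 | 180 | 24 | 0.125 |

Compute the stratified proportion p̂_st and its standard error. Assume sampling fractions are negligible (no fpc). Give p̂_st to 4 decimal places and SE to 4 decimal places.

N = 540; stratum weights W_h = N_h/N.
p̂_st = Σ W_h p̂_h = (360·0.474 + 180·0.125)/540 = 0.35767
V̂(p̂_st) = Σ W_h² p̂_h(1−p̂_h)/(n_h−1):
  stratum 1: (360/540)²·0.474·0.526/37 = 0.00299488
  stratum 2: (180/540)²·0.125·0.875/23 = 0.000528382
V̂(p̂_st) = 0.00352326; SE = √V̂ = 0.0593571

p̂_st ≈ 0.3577, SE ≈ 0.0594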